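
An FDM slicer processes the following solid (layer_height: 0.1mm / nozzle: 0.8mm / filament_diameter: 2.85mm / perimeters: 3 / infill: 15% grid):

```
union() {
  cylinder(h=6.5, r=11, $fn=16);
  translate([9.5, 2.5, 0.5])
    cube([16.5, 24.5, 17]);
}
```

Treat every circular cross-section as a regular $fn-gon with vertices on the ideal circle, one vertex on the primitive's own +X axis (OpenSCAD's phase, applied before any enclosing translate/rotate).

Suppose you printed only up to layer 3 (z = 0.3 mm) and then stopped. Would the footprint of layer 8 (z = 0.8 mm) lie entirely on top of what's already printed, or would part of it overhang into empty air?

part overhangs

Compare the two slices. At z = 0.3: the r=11 cylinder contributes a regular 16-gon of circumradius 11 (area = (16/2)·11.000²·sin(360°/16) = 370.44 mm²); the cube at (9.5, 2.5) is not intersected at this z (z outside [0.5, 17.5]); Taking the union: only the r=11 cylinder is present, so the union is just that shape — area = 370.44 mm². At z = 0.8: the r=11 cylinder gives a regular 16-gon of circumradius 11 (constant along its height) (area = (16/2)·11.000²·sin(360°/16) = 370.44 mm²); the cube at (9.5, 2.5) (footprint 16.5×24.5) is included at this height (area 404.25 mm²); Combining (union): the regions partially overlap — summed areas 774.69 mm² minus the doubly-counted overlap 1.75 mm² gives 772.94 mm² — area = 772.94 mm². Checking containment: at z = 0.8 the cross-section extends beyond the z = 0.3 cross-section by about 402.50 mm².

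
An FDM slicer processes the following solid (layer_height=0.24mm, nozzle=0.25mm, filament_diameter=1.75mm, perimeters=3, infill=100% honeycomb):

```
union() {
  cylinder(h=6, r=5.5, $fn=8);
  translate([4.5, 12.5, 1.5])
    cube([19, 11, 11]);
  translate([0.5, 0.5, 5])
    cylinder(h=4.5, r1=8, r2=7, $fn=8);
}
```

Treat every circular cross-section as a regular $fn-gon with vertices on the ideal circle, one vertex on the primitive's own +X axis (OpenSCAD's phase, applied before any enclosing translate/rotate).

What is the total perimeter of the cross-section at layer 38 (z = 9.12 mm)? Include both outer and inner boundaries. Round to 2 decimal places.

At z = 9.12 mm: the cylinder is absent (z outside [0, 6]); the 19×11 cube at (4.5, 12.5) contributes its full rectangle (perimeter 60.00 mm); the cone at (0.5, 0.5) (r1=8→r2=7) has section circumradius 7.084 here — a regular 8-gon (perimeter = 2·8·7.084·sin(180°/8) = 43.38 mm); Merging all regions: the 2 present regions are separate (no shared area or edge), so areas and boundary lengths simply add and each stays a separate island — boundary = 103.38 mm. Overall, the cross-section has 2 separate islands. Total boundary length (outer) = 103.38 mm.

103.38 mm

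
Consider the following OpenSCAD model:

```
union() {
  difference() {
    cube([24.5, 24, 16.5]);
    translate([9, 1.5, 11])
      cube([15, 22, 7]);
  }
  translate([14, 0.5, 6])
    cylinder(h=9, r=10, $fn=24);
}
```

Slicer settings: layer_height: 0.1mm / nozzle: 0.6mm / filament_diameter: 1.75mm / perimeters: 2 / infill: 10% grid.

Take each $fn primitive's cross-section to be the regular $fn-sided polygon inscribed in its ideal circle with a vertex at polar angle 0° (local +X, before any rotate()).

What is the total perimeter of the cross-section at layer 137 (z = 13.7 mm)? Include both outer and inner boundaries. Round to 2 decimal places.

178.80 mm

At z = 13.7 mm: the cube (footprint 24.5×24) is included at this height (perimeter 97.00 mm); the cube at (9, 1.5) (footprint 15×22) is included at this height (perimeter 74.00 mm); Subtracting the remaining from the first: starting from the 24.5×24 cube, the 15×22 cube at (9, 1.5) lies wholly inside it (removes its full 330.00 mm² and its 74.00 mm outline becomes a hole wall) — boundary (outer + 1 inner loop) = 171.00 mm; the r=10 cylinder at (14, 0.5) gives a regular 24-gon of circumradius 10 (constant along its height) (perimeter = 2·24·10.000·sin(180°/24) = 62.65 mm); Combining (union): the regions partially overlap (shared area 55.01 mm²), so the edge portions inside another operand are dropped and the merged outline is re-measured after clipping — boundary (outer + 1 inner loop) = 178.80 mm. Overall, the cross-section is one region with 1 hole. Total boundary length (outer + inner) = 178.80 mm.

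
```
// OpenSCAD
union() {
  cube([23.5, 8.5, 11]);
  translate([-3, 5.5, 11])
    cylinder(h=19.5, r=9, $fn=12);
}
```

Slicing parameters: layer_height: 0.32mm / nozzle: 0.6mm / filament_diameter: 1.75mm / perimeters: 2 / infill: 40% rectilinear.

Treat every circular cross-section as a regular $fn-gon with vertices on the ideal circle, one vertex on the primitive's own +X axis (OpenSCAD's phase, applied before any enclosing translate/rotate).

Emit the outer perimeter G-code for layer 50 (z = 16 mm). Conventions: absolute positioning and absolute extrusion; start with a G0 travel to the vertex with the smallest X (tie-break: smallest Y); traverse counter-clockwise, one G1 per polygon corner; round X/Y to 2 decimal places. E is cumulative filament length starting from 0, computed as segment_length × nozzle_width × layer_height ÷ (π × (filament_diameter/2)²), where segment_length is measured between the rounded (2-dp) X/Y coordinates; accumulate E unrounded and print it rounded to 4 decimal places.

At z = 16 mm: the cube does not reach this height (z outside [0, 11]); the r=9 cylinder at (-3, 5.5) gives a regular 12-gon of circumradius 9 (constant along its height); Taking the union: only the r=9 cylinder at (-3, 5.5) is present, so the union is just that shape — 1 connected region. The outline is a single polygon with 12 vertices. Extrusion per mm of travel: 0.6 × 0.32 / (π × 0.875²) = 0.079824. Accumulating E over each segment gives final E = 4.4614.

G0 X-12.00 Y5.50 Z16.00
G1 X-10.79 Y1.00 E0.3720
G1 X-7.50 Y-2.29 E0.7434
G1 X-3.00 Y-3.50 E1.1153
G1 X1.50 Y-2.29 E1.4873
G1 X4.79 Y1.00 E1.8587
G1 X6.00 Y5.50 E2.2307
G1 X4.79 Y10.00 E2.6026
G1 X1.50 Y13.29 E2.9741
G1 X-3.00 Y14.50 E3.3460
G1 X-7.50 Y13.29 E3.7180
G1 X-10.79 Y10.00 E4.0894
G1 X-12.00 Y5.50 E4.4614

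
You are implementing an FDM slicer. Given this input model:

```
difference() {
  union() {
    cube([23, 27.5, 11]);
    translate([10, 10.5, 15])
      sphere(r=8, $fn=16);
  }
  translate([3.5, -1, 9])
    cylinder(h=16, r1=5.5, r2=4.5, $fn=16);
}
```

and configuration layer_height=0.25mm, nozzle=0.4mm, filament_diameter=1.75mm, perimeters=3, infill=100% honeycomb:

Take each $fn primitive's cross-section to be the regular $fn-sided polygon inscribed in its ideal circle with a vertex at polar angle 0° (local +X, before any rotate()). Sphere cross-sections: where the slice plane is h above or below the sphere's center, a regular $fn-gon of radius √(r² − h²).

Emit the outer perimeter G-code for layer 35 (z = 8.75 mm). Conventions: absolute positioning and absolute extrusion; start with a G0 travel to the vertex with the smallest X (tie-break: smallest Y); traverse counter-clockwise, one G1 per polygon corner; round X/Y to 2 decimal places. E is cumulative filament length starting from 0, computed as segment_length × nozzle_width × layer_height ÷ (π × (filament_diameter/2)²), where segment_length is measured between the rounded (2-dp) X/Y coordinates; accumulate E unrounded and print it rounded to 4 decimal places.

G0 X0.00 Y0.00 Z8.75
G1 X23.00 Y0.00 E0.9562
G1 X23.00 Y27.50 E2.0995
G1 X0.00 Y27.50 E3.0558
G1 X0.00 Y0.00 E4.1991

At z = 8.75 mm: the cube (footprint 23×27.5) is included at this height; the sphere at (10, 10.5): section is a regular 16-gon, circumradius = √(r²−h²) = √(8²−6.25²) = 4.994; Taking the union: the r=8 sphere at (10, 10.5) lies entirely inside the 23×27.5 cube, so the union is just the 23×27.5 cube — 1 connected region; the cone at (3.5, -1) does not reach this height (z outside [9, 25]); Subtracting the remaining from the first: none of the subtracted shapes is present at this height, so that combined region is unchanged — 1 connected region. The outline is a single polygon with 4 vertices. Extrusion per mm of travel: 0.4 × 0.25 / (π × 0.875²) = 0.041575. Accumulating E over each segment gives final E = 4.1991.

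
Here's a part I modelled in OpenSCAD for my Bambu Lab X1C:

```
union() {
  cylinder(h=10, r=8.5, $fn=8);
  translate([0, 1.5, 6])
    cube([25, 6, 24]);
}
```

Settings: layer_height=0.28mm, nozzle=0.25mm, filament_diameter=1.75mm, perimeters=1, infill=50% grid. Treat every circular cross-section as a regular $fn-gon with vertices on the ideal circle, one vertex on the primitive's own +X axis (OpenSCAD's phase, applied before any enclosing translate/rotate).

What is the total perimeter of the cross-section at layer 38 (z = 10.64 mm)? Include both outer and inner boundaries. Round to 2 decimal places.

At z = 10.64 mm: the cylinder is not intersected at this z (z outside [0, 10]); the 25×6 cube at (0, 1.5) contributes its full rectangle (perimeter 62.00 mm); Taking the union: only the 25×6 cube at (0, 1.5) is present, so the union is just that shape — boundary = 62.00 mm. Overall, the cross-section is a single solid region. Total boundary length (outer) = 62.00 mm.

62.00 mm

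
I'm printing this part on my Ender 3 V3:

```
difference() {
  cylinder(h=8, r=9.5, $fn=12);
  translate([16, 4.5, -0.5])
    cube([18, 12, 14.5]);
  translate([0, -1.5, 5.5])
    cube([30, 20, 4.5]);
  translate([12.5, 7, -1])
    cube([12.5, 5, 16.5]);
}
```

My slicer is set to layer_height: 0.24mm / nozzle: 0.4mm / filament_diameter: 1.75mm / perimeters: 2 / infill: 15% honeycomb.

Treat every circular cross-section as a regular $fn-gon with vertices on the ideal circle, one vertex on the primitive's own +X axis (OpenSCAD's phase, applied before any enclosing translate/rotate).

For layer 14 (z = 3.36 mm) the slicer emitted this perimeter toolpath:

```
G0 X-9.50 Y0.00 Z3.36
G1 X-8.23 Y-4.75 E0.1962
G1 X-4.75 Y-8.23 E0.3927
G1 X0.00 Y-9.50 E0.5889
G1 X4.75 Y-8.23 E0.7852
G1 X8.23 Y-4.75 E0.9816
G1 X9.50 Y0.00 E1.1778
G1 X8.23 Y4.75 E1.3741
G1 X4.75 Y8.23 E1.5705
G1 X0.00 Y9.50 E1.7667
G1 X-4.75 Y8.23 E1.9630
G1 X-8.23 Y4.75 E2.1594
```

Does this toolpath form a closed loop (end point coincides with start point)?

no

Start point (G0): (-9.50, 0.00). End point (last G1): the path does not return to the start — open.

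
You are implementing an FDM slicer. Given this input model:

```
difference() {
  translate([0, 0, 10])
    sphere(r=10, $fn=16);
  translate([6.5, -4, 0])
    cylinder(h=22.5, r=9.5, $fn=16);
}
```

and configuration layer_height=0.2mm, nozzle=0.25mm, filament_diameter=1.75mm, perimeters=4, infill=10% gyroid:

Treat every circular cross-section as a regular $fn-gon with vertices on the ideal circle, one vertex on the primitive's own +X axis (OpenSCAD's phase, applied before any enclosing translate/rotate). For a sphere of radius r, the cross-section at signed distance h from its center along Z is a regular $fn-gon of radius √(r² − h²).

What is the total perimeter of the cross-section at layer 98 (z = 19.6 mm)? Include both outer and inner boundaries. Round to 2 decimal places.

At z = 19.6 mm: the r=10 sphere slices to a regular 16-gon of circumradius 2.800 (√(r²−h²) with h=9.6 from center) (perimeter = 2·16·2.800·sin(180°/16) = 17.48 mm); the r=9.5 cylinder at (6.5, -4) gives a regular 16-gon of circumradius 9.5 (constant along its height) (perimeter = 2·16·9.500·sin(180°/16) = 59.31 mm); After the difference (first − rest): starting from the r=10 sphere, the r=9.5 cylinder at (6.5, -4) partially overlaps it — only the 20.61 mm² overlap (of its 276.30 mm²) is removed, clipping the outline — boundary = 10.29 mm. Overall, the cross-section is a single solid region. Total boundary length (outer) = 10.29 mm.

10.29 mm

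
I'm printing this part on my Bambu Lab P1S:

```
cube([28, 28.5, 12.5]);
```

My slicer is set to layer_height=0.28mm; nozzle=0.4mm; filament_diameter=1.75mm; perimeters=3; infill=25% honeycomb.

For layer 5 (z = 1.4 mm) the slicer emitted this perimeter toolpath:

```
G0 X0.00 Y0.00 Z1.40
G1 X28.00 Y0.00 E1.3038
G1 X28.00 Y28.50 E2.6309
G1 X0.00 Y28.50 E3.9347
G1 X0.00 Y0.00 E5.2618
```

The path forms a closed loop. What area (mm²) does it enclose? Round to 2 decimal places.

Apply the shoelace formula to the sequence of (X, Y) vertices; enclosed area = 798.00 mm².

798.00 mm²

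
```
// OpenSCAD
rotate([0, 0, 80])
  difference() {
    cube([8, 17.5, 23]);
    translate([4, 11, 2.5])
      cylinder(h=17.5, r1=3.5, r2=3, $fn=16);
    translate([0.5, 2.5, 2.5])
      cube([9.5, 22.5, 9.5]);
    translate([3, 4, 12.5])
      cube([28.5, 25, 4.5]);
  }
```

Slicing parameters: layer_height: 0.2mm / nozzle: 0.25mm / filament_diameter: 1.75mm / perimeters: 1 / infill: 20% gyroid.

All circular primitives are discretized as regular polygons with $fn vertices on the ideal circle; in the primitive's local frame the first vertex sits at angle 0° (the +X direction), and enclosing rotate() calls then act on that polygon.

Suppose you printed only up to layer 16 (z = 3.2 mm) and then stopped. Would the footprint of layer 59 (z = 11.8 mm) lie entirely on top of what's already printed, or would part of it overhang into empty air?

entirely on top

Compare the two slices. At z = 3.2: the cube (footprint 8×17.5) is included at this height (area 140.00 mm²); the cone at (4, 11): at t=0.040 of its height the radius interpolates to r₁+(r₂−r₁)t = 3.480, giving a regular 16-gon of that circumradius (area = (16/2)·3.480²·sin(360°/16) = 37.08 mm²); the cube at (0.5, 2.5) is present — its section is the full 9.5×22.5 rectangle (area 213.75 mm²); the cube at (3, 4) is not intersected at this z (z outside [12.5, 17]); After the difference (first − rest): starting from the 8×17.5 cube (140.00 mm²), the cone at (4, 11) lies wholly inside it (removes its full 37.08 mm² and its 21.73 mm outline becomes a hole wall); the 9.5×22.5 cube at (0.5, 2.5) partially overlaps it — only the 75.42 mm² overlap (of its 213.75 mm²) is removed, clipping the outline — area = 27.50 mm²; (whole slice rotated 80° about Z — lengths, areas and connectivity unchanged). At z = 11.8: the cube is present — its section is the full 8×17.5 rectangle (area 140.00 mm²); the cone at (4, 11) (r1=3.5→r2=3) has section circumradius 3.234 here — a regular 16-gon (area = (16/2)·3.234²·sin(360°/16) = 32.02 mm²); the cube at (0.5, 2.5) is present — its section is the full 9.5×22.5 rectangle (area 213.75 mm²); the cube at (3, 4) is absent (z outside [12.5, 17]); Subtracting the remaining from the first: starting from the 8×17.5 cube (140.00 mm²), the cone at (4, 11) lies wholly inside it (removes its full 32.02 mm² and its 20.19 mm outline becomes a hole wall); the 9.5×22.5 cube at (0.5, 2.5) partially overlaps it — only the 80.48 mm² overlap (of its 213.75 mm²) is removed, clipping the outline — area = 27.50 mm²; (whole slice rotated 80° about Z — lengths, areas and connectivity unchanged). Checking containment: the cross-section at z = 11.8 is a subset of the cross-section at z = 3.2.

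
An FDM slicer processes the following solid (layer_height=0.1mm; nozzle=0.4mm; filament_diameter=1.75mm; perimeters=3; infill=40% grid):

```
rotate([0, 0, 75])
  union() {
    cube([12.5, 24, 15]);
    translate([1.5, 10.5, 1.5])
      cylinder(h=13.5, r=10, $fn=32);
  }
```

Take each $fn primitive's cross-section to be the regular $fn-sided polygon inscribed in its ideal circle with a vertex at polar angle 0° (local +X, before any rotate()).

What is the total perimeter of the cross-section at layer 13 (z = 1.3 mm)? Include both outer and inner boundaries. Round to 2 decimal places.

73.00 mm

At z = 1.3 mm: the cube is present — its section is the full 12.5×24 rectangle (perimeter 73.00 mm); the cylinder at (1.5, 10.5) is absent (z outside [1.5, 15]); Merging all regions: only the 12.5×24 cube is present, so the union is just that shape — boundary = 73.00 mm; (whole slice rotated 75° about Z — lengths, areas and connectivity unchanged). Overall, the cross-section is a single solid region. Total boundary length (outer) = 73.00 mm.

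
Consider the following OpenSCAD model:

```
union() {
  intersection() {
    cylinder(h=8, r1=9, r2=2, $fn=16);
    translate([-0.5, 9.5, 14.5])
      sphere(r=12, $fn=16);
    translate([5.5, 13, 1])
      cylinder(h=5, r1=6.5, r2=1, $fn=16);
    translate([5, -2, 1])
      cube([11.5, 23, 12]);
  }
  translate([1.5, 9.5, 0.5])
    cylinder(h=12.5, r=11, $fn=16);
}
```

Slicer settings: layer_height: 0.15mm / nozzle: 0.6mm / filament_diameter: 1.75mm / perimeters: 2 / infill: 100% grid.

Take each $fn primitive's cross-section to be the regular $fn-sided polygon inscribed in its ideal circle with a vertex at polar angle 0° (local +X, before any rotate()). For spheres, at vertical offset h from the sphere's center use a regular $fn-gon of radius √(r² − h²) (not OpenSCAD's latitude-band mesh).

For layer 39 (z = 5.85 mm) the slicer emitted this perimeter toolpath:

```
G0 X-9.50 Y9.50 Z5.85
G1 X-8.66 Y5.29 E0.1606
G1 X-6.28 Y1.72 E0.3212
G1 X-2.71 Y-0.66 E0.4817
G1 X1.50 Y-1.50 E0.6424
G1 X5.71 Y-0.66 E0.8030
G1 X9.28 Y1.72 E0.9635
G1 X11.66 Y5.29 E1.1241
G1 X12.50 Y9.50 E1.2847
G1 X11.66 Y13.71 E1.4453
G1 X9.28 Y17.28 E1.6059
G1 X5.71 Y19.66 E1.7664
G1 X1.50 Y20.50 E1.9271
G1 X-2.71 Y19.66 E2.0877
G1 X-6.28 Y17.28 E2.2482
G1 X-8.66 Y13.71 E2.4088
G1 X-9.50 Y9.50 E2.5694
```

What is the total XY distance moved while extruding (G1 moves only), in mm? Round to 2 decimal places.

Sum the Euclidean lengths of each G1 segment: total = 68.67 mm.

68.67 mm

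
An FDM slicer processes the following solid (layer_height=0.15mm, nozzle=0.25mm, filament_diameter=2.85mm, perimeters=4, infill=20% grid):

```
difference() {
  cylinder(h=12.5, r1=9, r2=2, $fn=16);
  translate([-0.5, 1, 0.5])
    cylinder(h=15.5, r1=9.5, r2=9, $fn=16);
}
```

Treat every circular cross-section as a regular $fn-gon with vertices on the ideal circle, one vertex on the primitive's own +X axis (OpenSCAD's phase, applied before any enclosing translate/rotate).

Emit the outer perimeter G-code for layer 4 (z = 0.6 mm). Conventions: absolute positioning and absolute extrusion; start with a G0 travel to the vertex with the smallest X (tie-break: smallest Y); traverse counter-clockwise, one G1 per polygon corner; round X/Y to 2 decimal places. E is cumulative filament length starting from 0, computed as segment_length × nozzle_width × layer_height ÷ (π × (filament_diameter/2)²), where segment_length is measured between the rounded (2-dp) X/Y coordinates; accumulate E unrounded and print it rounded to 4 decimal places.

At z = 0.6 mm: the cone contributes a regular 16-gon of circumradius 8.664 (interpolated between r1=9 and r2=2 at t=0.048); the cone at (-0.5, 1) (r1=9.5→r2=9) has section circumradius 9.497 here — a regular 16-gon; Subtracting the remaining from the first: starting from the cone, the cone at (-0.5, 1) partially overlaps it — only the 227.11 mm² overlap (of its 276.11 mm²) is removed, clipping the outline — 1 connected region. The outline is a single polygon with 10 vertices. Extrusion per mm of travel: 0.25 × 0.15 / (π × 1.425²) = 0.005878. Accumulating E over each segment gives final E = 0.1639.

G0 X-3.46 Y-7.91 Z0.60
G1 X-3.32 Y-8.00 E0.0010
G1 X0.00 Y-8.66 E0.0209
G1 X3.32 Y-8.00 E0.0408
G1 X6.13 Y-6.13 E0.0606
G1 X8.00 Y-3.32 E0.0805
G1 X8.08 Y-2.92 E0.0829
G1 X6.22 Y-5.72 E0.1026
G1 X3.13 Y-7.77 E0.1244
G1 X-0.50 Y-8.50 E0.1462
G1 X-3.46 Y-7.91 E0.1639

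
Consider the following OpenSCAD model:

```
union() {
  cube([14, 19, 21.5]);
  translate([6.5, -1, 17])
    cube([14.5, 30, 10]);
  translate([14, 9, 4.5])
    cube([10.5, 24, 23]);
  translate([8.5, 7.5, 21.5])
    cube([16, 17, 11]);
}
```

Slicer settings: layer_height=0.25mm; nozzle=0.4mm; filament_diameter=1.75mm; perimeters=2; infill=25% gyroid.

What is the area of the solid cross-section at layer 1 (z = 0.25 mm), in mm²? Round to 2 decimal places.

At z = 0.25 mm: the 14×19 cube contributes its full rectangle (area 266.00 mm²); the cube at (6.5, -1) is absent (z outside [17, 27]); the cube at (14, 9) is absent (z outside [4.5, 27.5]); the cube at (8.5, 7.5) is absent (z outside [21.5, 32.5]); Combining (union): only the 14×19 cube is present, so the union is just that shape — area = 266.00 mm². Overall, the cross-section is a single solid region. Net area = 266.00 mm².

266.00 mm²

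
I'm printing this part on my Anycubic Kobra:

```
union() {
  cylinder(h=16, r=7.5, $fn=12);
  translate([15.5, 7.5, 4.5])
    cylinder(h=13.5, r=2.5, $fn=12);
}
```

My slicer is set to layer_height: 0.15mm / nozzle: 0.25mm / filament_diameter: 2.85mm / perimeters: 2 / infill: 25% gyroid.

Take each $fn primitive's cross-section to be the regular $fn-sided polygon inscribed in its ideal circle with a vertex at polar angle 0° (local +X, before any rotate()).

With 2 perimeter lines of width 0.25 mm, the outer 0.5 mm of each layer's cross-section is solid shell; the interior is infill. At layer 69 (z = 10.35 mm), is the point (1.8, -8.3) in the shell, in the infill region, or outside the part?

At z = 10.35 mm: the r=7.5 cylinder gives a regular 12-gon of circumradius 7.5 (constant along its height); the r=2.5 cylinder at (15.5, 7.5) gives a regular 12-gon of circumradius 2.5 (constant along its height); Taking the union: the 2 present regions are separate (no shared area or edge), so areas and boundary lengths simply add and each stays a separate island — 2 connected regions. Overall, the cross-section has 2 separate islands. The nearest boundary edge runs (3.75, -6.50)→(-0.00, -7.50); distance from the point to it = 1.24 mm. The point is not inside any of the regions above, so it lies outside the cross-section (1.24 mm from the nearest boundary).

outside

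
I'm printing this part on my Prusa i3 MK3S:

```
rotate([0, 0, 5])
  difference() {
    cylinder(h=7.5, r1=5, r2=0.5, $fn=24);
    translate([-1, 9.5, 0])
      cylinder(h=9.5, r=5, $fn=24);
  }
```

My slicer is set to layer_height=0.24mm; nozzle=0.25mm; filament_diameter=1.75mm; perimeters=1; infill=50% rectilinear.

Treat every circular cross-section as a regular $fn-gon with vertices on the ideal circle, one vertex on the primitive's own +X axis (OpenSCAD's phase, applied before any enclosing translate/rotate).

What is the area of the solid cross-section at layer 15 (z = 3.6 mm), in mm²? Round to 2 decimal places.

At z = 3.6 mm: the cone (r1=5→r2=0.5) has section circumradius 2.840 here — a regular 24-gon (area = (24/2)·2.840²·sin(360°/24) = 25.05 mm²); the r=5 cylinder at (-1, 9.5) gives a regular 24-gon of circumradius 5 (constant along its height) (area = (24/2)·5.000²·sin(360°/24) = 77.65 mm²); Taking the first minus the rest: starting from the cone (25.05 mm²), the r=5 cylinder at (-1, 9.5) misses the remaining region (no effect) — area = 25.05 mm²; (whole slice rotated 5° about Z — lengths, areas and connectivity unchanged). Overall, the cross-section is a single solid region. Net area = 25.05 mm².

25.05 mm²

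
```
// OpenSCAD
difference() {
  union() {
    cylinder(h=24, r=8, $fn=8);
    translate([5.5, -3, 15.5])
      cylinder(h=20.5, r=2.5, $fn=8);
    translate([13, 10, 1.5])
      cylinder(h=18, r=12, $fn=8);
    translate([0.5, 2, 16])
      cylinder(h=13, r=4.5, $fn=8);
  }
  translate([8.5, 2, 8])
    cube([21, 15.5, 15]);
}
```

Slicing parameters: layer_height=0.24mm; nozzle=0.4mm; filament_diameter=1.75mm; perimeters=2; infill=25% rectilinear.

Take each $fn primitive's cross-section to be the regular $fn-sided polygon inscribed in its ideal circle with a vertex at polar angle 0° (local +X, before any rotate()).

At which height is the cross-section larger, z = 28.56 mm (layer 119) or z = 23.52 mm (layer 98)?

Layer 119 (z = 28.56): the cylinder does not reach this height (z outside [0, 24]); the r=2.5 cylinder at (5.5, -3) contributes a regular 8-gon of circumradius 2.5 (area = (8/2)·2.500²·sin(360°/8) = 17.68 mm²); the cylinder at (13, 10) does not reach this height (z outside [1.5, 19.5]); the r=4.5 cylinder at (0.5, 2) gives a regular 8-gon of circumradius 4.5 (constant along its height) (area = (8/2)·4.500²·sin(360°/8) = 57.28 mm²); Taking the union: the 2 present regions are separate (no shared area or edge), so areas and boundary lengths simply add and each stays a separate island — area = 74.95 mm²; the cube at (8.5, 2) is absent (z outside [8, 23]); After the difference (first − rest): none of the subtracted shapes is present at this height, so that combined region is unchanged — area = 74.95 mm². So its area = 74.95 mm². Layer 98 (z = 23.52): the r=8 cylinder gives a regular 8-gon of circumradius 8 (constant along its height) (area = (8/2)·8.000²·sin(360°/8) = 181.02 mm²); the cylinder at (5.5, -3): section is a regular 8-gon, circumradius r=2.5 (area = (8/2)·2.500²·sin(360°/8) = 17.68 mm²); the cylinder at (13, 10) is not intersected at this z (z outside [1.5, 19.5]); the r=4.5 cylinder at (0.5, 2) contributes a regular 8-gon of circumradius 4.5 (area = (8/2)·4.500²·sin(360°/8) = 57.28 mm²); Taking the union: the regions partially overlap — summed areas 255.97 mm² minus the doubly-counted overlap 71.44 mm² gives 184.53 mm² — area = 184.53 mm²; the cube at (8.5, 2) does not reach this height (z outside [8, 23]); Subtracting the remaining from the first: none of the subtracted shapes is present at this height, so that combined region is unchanged — area = 184.53 mm². So its area = 184.53 mm². Layer 98 is larger (184.53 vs 74.95 mm²).

layer 98 (z = 23.52 mm)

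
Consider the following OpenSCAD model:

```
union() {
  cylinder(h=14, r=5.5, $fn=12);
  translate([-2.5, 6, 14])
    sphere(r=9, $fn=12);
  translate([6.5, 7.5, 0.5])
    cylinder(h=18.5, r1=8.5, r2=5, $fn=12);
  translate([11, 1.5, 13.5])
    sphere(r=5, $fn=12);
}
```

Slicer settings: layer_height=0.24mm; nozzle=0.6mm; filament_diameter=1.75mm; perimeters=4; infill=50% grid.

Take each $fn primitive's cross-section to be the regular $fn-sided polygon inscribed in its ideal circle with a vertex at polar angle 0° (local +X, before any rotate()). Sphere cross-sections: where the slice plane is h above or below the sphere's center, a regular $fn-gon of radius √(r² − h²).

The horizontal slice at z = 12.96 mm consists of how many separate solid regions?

1

At z = 12.96 mm: the cylinder: section is a regular 12-gon, circumradius r=5.5; the r=9 sphere at (-2.5, 6) slices to a regular 12-gon of circumradius 8.940 (√(r²−h²) with h=1.04 from center); the cone at (6.5, 7.5): at t=0.674 of its height the radius interpolates to r₁+(r₂−r₁)t = 6.143, giving a regular 12-gon of that circumradius; the sphere at (11, 1.5): section is a regular 12-gon, circumradius = √(r²−h²) = √(5²−0.54²) = 4.971; Merging all regions: the regions partially overlap (shared area 124.92 mm²), so overlapping operands fuse into one piece — 1 connected region. The result has 1 disconnected region.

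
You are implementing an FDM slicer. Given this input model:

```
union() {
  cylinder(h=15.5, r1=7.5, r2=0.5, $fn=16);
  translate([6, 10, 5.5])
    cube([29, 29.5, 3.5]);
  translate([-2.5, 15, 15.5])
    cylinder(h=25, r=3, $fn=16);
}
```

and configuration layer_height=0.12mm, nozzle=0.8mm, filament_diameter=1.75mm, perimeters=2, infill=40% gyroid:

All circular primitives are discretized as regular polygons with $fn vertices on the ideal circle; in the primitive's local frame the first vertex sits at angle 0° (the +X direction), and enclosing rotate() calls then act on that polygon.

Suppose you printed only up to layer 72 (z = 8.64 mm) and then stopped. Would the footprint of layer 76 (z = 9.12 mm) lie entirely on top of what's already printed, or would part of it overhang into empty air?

entirely on top

Compare the two slices. At z = 8.64: the cone (r1=7.5→r2=0.5) has section circumradius 3.598 here — a regular 16-gon (area = (16/2)·3.598²·sin(360°/16) = 39.63 mm²); the 29×29.5 cube at (6, 10) contributes its full rectangle (area 855.50 mm²); the cylinder at (-2.5, 15) does not reach this height (z outside [15.5, 40.5]); Taking the union: the 2 present regions are separate (no shared area or edge), so areas and boundary lengths simply add and each stays a separate island — area = 895.13 mm². At z = 9.12: the cone contributes a regular 16-gon of circumradius 3.381 (interpolated between r1=7.5 and r2=0.5 at t=0.588) (area = (16/2)·3.381²·sin(360°/16) = 35.00 mm²); the cube at (6, 10) is not intersected at this z (z outside [5.5, 9]); the cylinder at (-2.5, 15) is absent (z outside [15.5, 40.5]); Merging all regions: only the cone is present, so the union is just that shape — area = 35.00 mm². Checking containment: the cross-section at z = 9.12 is a subset of the cross-section at z = 8.64.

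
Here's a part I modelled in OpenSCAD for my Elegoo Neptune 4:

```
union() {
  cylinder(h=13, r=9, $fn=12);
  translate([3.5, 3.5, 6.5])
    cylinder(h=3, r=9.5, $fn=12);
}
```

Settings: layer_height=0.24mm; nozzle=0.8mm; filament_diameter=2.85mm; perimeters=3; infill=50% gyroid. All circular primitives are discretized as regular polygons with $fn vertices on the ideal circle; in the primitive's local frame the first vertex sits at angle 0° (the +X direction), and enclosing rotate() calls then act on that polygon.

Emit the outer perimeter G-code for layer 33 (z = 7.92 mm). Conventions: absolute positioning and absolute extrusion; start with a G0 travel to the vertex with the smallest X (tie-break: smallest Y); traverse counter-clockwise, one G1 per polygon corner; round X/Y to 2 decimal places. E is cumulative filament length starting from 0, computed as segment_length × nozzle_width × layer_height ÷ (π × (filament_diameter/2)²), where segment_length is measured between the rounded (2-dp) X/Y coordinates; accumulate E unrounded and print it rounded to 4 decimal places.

At z = 7.92 mm: the r=9 cylinder contributes a regular 12-gon of circumradius 9; the r=9.5 cylinder at (3.5, 3.5) contributes a regular 12-gon of circumradius 9.5; Merging all regions: the regions partially overlap (shared area 168.04 mm²), so overlapping operands fuse into one piece — 1 connected region. The outline is a single polygon with 16 vertices. Extrusion per mm of travel: 0.8 × 0.24 / (π × 1.425²) = 0.030097. Accumulating E over each segment gives final E = 2.0349.

G0 X-9.00 Y0.00 Z7.92
G1 X-7.79 Y-4.50 E0.1402
G1 X-4.50 Y-7.79 E0.2803
G1 X0.00 Y-9.00 E0.4205
G1 X4.50 Y-7.79 E0.5608
G1 X7.32 Y-4.98 E0.6806
G1 X8.25 Y-4.73 E0.7096
G1 X11.73 Y-1.25 E0.8577
G1 X13.00 Y3.50 E1.0057
G1 X11.73 Y8.25 E1.1537
G1 X8.25 Y11.73 E1.3018
G1 X3.50 Y13.00 E1.4498
G1 X-1.25 Y11.73 E1.5977
G1 X-4.73 Y8.25 E1.7459
G1 X-4.98 Y7.32 E1.7748
G1 X-7.79 Y4.50 E1.8947
G1 X-9.00 Y0.00 E2.0349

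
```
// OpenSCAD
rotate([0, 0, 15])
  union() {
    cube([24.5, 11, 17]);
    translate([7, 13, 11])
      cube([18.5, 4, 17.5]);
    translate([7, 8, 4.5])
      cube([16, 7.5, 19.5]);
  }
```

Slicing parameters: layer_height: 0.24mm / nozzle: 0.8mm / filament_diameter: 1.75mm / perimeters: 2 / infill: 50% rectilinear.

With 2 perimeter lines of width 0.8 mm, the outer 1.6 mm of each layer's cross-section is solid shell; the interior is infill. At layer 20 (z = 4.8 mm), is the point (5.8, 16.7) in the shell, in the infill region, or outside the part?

shell

At z = 4.8 mm: the 24.5×11 cube contributes its full rectangle; the cube at (7, 13) is not intersected at this z (z outside [11, 28.5]); the cube at (7, 8) (footprint 16×7.5) is included at this height; Merging all regions: the regions partially overlap (shared area 48.00 mm²), so overlapping operands fuse into one piece — 1 connected region; (rotated 15° about Z; rotation is an isometry so areas/perimeters/island counts are preserved). Overall, the cross-section is a single solid region. Undo the 15° rotation: the query point maps to (9.925, 14.630) in the un-rotated model frame. The nearest boundary edge runs (7.00, 15.50)→(23.00, 15.50); distance from the point to it = 0.87 mm. The point is inside the cross-section, 0.87 mm from the nearest boundary — within the 1.6 mm shell band (2 × 0.8).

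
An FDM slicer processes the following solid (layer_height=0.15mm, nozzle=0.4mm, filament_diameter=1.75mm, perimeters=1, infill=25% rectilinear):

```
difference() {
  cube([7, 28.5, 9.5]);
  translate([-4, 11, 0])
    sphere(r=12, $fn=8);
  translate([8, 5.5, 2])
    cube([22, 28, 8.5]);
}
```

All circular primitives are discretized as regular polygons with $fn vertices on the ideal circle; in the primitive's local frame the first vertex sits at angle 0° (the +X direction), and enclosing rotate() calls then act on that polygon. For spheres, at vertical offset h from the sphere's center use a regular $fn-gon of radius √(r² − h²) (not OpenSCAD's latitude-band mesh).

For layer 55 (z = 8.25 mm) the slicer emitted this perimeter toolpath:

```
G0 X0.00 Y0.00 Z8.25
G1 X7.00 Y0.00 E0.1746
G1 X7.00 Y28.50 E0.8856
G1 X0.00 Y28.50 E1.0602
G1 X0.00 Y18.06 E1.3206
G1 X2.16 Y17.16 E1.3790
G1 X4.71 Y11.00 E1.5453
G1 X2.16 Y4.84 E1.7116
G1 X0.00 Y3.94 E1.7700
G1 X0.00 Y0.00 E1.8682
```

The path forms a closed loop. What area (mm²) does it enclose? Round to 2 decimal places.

Apply the shoelace formula to the sequence of (X, Y) vertices; enclosed area = 155.24 mm².

155.24 mm²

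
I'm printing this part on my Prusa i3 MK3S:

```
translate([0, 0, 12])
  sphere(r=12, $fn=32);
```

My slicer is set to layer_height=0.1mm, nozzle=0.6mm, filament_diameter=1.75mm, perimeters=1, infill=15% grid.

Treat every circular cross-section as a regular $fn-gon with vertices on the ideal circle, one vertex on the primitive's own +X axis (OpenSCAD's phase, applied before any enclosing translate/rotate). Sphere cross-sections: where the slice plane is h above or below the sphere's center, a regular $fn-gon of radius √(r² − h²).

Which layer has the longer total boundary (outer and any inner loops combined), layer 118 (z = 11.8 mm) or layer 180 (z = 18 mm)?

Layer 118 (z = 11.8): the sphere: section is a regular 32-gon, circumradius = √(r²−h²) = √(12²−0.2²) = 11.998 (perimeter = 2·32·11.998·sin(180°/32) = 75.27 mm). So its perimeter = 75.27 mm. Layer 180 (z = 18): the r=12 sphere contributes a regular 32-gon of circumradius √(12²−6²) = 10.392 (perimeter = 2·32·10.392·sin(180°/32) = 65.19 mm). So its perimeter = 65.19 mm. Layer 118 is larger (75.27 vs 65.19 mm).

layer 118 (z = 11.8 mm)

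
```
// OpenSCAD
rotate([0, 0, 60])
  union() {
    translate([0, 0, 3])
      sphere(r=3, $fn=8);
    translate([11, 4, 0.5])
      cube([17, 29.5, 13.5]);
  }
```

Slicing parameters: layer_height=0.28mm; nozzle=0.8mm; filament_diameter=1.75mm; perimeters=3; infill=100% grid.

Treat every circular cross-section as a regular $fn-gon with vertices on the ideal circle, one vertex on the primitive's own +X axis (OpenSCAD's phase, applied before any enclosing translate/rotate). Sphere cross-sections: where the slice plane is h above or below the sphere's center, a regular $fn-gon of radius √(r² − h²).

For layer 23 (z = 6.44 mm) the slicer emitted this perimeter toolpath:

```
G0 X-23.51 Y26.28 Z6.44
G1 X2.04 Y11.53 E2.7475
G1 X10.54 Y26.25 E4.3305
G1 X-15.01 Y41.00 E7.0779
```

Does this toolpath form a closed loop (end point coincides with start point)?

no

Start point (G0): (-23.51, 26.28). End point (last G1): the path does not return to the start — open.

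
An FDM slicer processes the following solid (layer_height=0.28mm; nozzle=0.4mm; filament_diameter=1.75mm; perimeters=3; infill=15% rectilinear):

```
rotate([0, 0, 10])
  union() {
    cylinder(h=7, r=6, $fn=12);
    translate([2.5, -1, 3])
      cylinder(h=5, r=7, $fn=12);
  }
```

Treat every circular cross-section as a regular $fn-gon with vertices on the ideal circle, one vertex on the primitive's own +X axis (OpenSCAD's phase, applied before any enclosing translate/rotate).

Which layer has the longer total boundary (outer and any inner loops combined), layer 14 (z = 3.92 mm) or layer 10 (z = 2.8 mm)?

layer 14 (z = 3.92 mm)

Layer 14 (z = 3.92): the cylinder: section is a regular 12-gon, circumradius r=6 (perimeter = 2·12·6.000·sin(180°/12) = 37.27 mm); the cylinder at (2.5, -1): section is a regular 12-gon, circumradius r=7 (perimeter = 2·12·7.000·sin(180°/12) = 43.48 mm); Merging all regions: the regions partially overlap (shared area 91.22 mm²), so the edge portions inside another operand are dropped and the merged outline is re-measured after clipping — boundary = 46.24 mm; (whole slice rotated 10° about Z — lengths, areas and connectivity unchanged). So its perimeter = 46.24 mm. Layer 10 (z = 2.8): the r=6 cylinder contributes a regular 12-gon of circumradius 6 (perimeter = 2·12·6.000·sin(180°/12) = 37.27 mm); the cylinder at (2.5, -1) is absent (z outside [3, 8]); Taking the union: only the r=6 cylinder is present, so the union is just that shape — boundary = 37.27 mm; (whole slice rotated 10° about Z — lengths, areas and connectivity unchanged). So its perimeter = 37.27 mm. Layer 14 is larger (46.24 vs 37.27 mm).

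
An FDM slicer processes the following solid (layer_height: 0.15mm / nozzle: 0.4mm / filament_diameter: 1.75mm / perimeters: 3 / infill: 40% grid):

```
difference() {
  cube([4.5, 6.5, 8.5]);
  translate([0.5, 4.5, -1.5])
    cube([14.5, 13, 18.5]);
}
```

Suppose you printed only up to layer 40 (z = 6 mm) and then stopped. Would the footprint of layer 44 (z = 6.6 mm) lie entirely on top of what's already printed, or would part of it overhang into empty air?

entirely on top

Compare the two slices. At z = 6: the cube is present — its section is the full 4.5×6.5 rectangle (area 29.25 mm²); the 14.5×13 cube at (0.5, 4.5) contributes its full rectangle (area 188.50 mm²); Taking the first minus the rest: starting from the 4.5×6.5 cube (29.25 mm²), the 14.5×13 cube at (0.5, 4.5) partially overlaps it — only the 8.00 mm² overlap (of its 188.50 mm²) is removed, clipping the outline — area = 21.25 mm². At z = 6.6: the 4.5×6.5 cube contributes its full rectangle (area 29.25 mm²); the 14.5×13 cube at (0.5, 4.5) contributes its full rectangle (area 188.50 mm²); Taking the first minus the rest: starting from the 4.5×6.5 cube (29.25 mm²), the 14.5×13 cube at (0.5, 4.5) partially overlaps it — only the 8.00 mm² overlap (of its 188.50 mm²) is removed, clipping the outline — area = 21.25 mm². Checking containment: the cross-section at z = 6.6 is a subset of the cross-section at z = 6.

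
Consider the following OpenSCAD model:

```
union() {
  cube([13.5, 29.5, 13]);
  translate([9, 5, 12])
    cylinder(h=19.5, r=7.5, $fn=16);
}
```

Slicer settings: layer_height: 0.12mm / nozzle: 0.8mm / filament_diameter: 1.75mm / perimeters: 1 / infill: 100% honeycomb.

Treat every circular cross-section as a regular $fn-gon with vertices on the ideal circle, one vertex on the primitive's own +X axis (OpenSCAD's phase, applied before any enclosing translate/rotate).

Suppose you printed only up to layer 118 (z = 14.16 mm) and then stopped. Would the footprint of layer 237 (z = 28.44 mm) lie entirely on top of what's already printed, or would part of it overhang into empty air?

Compare the two slices. At z = 14.16: the cube is absent (z outside [0, 13]); the r=7.5 cylinder at (9, 5) contributes a regular 16-gon of circumradius 7.5 (area = (16/2)·7.500²·sin(360°/16) = 172.21 mm²); Combining (union): only the r=7.5 cylinder at (9, 5) is present, so the union is just that shape — area = 172.21 mm². At z = 28.44: the cube is not intersected at this z (z outside [0, 13]); the r=7.5 cylinder at (9, 5) contributes a regular 16-gon of circumradius 7.5 (area = (16/2)·7.500²·sin(360°/16) = 172.21 mm²); Taking the union: only the r=7.5 cylinder at (9, 5) is present, so the union is just that shape — area = 172.21 mm². Checking containment: the cross-section at z = 28.44 is a subset of the cross-section at z = 14.16.

entirely on top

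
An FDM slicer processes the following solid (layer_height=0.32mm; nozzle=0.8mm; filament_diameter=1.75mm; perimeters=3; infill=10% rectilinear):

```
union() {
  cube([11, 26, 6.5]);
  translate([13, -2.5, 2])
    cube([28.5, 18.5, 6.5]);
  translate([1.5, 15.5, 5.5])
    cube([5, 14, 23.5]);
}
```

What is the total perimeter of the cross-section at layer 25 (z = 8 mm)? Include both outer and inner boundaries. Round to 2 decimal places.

At z = 8 mm: the cube does not reach this height (z outside [0, 6.5]); the cube at (13, -2.5) is present — its section is the full 28.5×18.5 rectangle (perimeter 94.00 mm); the 5×14 cube at (1.5, 15.5) contributes its full rectangle (perimeter 38.00 mm); Merging all regions: the 2 present regions are separate (no shared area or edge), so areas and boundary lengths simply add and each stays a separate island — boundary = 132.00 mm. Overall, the cross-section has 2 separate islands. Total boundary length (outer) = 132.00 mm.

132.00 mm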